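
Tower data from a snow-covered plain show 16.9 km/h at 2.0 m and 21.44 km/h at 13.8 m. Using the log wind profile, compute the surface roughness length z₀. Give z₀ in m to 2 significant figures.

z₀ ≈ 0.0015 m

Log law: V(z) ∝ ln(z/z₀). With r = V₁/V₂ = 16.9/21.44 = 0.78825,
r · ln(z₂/z₀) = ln(z₁/z₀) ⇒ ln z₀ = (ln z₁ − r·ln z₂)/(1 − r)
ln z₀ = (0.69315 − 0.78825×2.62467) / 0.21175 = -6.4969
z₀ = exp(-6.4969) = 0.001508 m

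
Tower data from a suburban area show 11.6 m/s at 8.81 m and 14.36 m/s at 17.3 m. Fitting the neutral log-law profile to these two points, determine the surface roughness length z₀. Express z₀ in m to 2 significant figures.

Log law: V(z) ∝ ln(z/z₀). With r = V₁/V₂ = 11.6/14.36 = 0.80780,
r · ln(z₂/z₀) = ln(z₁/z₀) ⇒ ln z₀ = (ln z₁ − r·ln z₂)/(1 − r)
ln z₀ = (2.17589 − 0.80780×2.85071) / 0.19220 = -0.6603
z₀ = exp(-0.6603) = 0.5167 m

z₀ ≈ 0.52 m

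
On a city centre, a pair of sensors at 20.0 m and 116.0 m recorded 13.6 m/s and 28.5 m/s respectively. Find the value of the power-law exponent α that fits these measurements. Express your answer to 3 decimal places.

Power law: V₂/V₁ = (z₂/z₁)^α ⇒ α = ln(V₂/V₁) / ln(z₂/z₁)
α = ln(28.5/13.6) / ln(116.0/20.0) = ln(2.0956) / ln(5.8000)
  = 0.73983 / 1.75786 = 0.42087

α ≈ 0.421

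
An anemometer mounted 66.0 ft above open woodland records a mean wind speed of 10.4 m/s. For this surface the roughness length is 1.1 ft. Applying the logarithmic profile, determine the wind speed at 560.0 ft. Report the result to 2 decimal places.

Log law: V(z) ∝ ln(z/z₀), so V₂/V₁ = ln(z₂/z₀) / ln(z₁/z₀).
ln(560.0/1.1) = 6.2326, ln(66.0/1.1) = 4.0943
V₂ = 10.4 × 6.2326/4.0943 = 10.4 × 1.5223 = 15.8314 m/s

15.83 m/s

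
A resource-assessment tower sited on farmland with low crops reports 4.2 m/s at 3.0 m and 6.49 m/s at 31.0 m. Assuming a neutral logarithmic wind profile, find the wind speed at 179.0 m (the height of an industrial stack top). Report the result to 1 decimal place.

8.2 m/s

Log law: V ∝ ln(z/z₀). From the pair, with r = V₁/V₂ = 0.64715,
ln z₀ = (ln z₁ − r·ln z₂)/(1 − r) = (1.0986 − 0.64715×3.4340)/0.35285 = -3.1846 → z₀ = 0.04139 m
V₃ = V₁ · ln(z₃/z₀)/ln(z₁/z₀) = 4.2 × 8.3720/4.2832 = 8.2093 m/s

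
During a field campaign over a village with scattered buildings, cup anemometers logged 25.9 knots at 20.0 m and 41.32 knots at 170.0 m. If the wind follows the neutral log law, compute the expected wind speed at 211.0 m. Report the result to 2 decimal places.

Log law: V ∝ ln(z/z₀). From the pair, with r = V₁/V₂ = 0.62682,
ln z₀ = (ln z₁ − r·ln z₂)/(1 − r) = (2.9957 − 0.62682×5.1358)/0.37318 = -0.5988 → z₀ = 0.5495 m
V₃ = V₁ · ln(z₃/z₀)/ln(z₁/z₀) = 25.9 × 5.9507/3.5945 = 42.8768 knots

42.88 knots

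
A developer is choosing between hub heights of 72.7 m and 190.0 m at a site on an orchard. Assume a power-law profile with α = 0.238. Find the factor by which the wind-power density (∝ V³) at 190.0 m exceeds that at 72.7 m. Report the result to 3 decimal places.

Speed ratio: V_B/V_A = (z_B/z_A)^α = (190.0/72.7)^0.238 = (2.6135)^0.238 = 1.25689
Power-density ratio: P_B/P_A = (V_B/V_A)³ = (1.25689)³ = 1.98561

1.986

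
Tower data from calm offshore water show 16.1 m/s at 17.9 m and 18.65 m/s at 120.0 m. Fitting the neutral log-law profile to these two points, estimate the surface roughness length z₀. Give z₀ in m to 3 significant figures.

z₀ ≈ 0.000109 m

Log law: V(z) ∝ ln(z/z₀). With r = V₁/V₂ = 16.1/18.65 = 0.86327,
r · ln(z₂/z₀) = ln(z₁/z₀) ⇒ ln z₀ = (ln z₁ − r·ln z₂)/(1 − r)
ln z₀ = (2.88480 − 0.86327×4.78749) / 0.13673 = -9.1283
z₀ = exp(-9.1283) = 0.0001086 m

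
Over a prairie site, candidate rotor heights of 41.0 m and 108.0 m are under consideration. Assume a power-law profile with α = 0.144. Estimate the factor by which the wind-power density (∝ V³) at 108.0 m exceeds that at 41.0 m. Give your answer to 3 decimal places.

Speed ratio: V_B/V_A = (z_B/z_A)^α = (108.0/41.0)^0.144 = (2.6341)^0.144 = 1.14967
Power-density ratio: P_B/P_A = (V_B/V_A)³ = (1.14967)³ = 1.51956

1.520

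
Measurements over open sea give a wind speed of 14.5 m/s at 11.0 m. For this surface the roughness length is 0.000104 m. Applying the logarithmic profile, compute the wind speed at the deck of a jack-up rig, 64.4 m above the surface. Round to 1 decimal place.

16.7 m/s

Log law: V(z) ∝ ln(z/z₀), so V₂/V₁ = ln(z₂/z₀) / ln(z₁/z₀).
ln(64.4/0.000104) = 13.3362, ln(11.0/0.000104) = 11.5690
V₂ = 14.5 × 13.3362/11.5690 = 14.5 × 1.1528 = 16.7149 m/s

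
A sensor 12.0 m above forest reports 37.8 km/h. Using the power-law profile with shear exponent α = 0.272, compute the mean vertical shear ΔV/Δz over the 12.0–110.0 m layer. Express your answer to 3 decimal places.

0.319 km/h/m

Power law: V₂ = V₁ · (z₂/z₁)^α = 37.8 × (9.1667)^0.272 = 69.0579 km/h
ΔV/Δz = (69.0579 − 37.8)/(110.0 − 12.0) = 31.2579/98.0000 = 0.31896 km/h/m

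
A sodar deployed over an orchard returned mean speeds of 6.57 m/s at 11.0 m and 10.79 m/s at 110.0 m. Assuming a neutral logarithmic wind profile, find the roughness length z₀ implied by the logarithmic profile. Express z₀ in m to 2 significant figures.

Log law: V(z) ∝ ln(z/z₀). With r = V₁/V₂ = 6.57/10.79 = 0.60890,
r · ln(z₂/z₀) = ln(z₁/z₀) ⇒ ln z₀ = (ln z₁ − r·ln z₂)/(1 − r)
ln z₀ = (2.39790 − 0.60890×4.70048) / 0.39110 = -1.1869
z₀ = exp(-1.1869) = 0.3052 m

z₀ ≈ 0.31 m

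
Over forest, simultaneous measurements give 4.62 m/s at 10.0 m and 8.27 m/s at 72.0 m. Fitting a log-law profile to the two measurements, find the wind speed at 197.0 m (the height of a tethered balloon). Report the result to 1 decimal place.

Log law: V ∝ ln(z/z₀). From the pair, with r = V₁/V₂ = 0.55865,
ln z₀ = (ln z₁ − r·ln z₂)/(1 − r) = (2.3026 − 0.55865×4.2767)/0.44135 = -0.1961 → z₀ = 0.8219 m
V₃ = V₁ · ln(z₃/z₀)/ln(z₁/z₀) = 4.62 × 5.4793/2.4987 = 10.1310 m/s

10.1 m/s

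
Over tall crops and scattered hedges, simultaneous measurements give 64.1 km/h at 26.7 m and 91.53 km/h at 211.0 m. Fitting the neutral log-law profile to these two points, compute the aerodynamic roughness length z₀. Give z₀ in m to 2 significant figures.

Log law: V(z) ∝ ln(z/z₀). With r = V₁/V₂ = 64.1/91.53 = 0.70032,
r · ln(z₂/z₀) = ln(z₁/z₀) ⇒ ln z₀ = (ln z₁ − r·ln z₂)/(1 − r)
ln z₀ = (3.28466 − 0.70032×5.35186) / 0.29968 = -1.5461
z₀ = exp(-1.5461) = 0.2131 m

z₀ ≈ 0.21 m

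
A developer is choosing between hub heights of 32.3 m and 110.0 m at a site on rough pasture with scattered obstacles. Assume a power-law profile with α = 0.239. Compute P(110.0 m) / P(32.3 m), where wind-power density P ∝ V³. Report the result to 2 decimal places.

2.41

Speed ratio: V_B/V_A = (z_B/z_A)^α = (110.0/32.3)^0.239 = (3.4056)^0.239 = 1.34027
Power-density ratio: P_B/P_A = (V_B/V_A)³ = (1.34027)³ = 2.40758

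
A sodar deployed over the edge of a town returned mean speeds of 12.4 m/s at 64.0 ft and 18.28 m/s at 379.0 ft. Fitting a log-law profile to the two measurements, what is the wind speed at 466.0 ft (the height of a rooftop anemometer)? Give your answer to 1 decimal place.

19.0 m/s

Log law: V ∝ ln(z/z₀). From the pair, with r = V₁/V₂ = 0.67834,
ln z₀ = (ln z₁ − r·ln z₂)/(1 − r) = (4.1589 − 0.67834×5.9375)/0.32166 = 0.4080 → z₀ = 1.504 ft
V₃ = V₁ · ln(z₃/z₀)/ln(z₁/z₀) = 12.4 × 5.7362/3.7509 = 18.9632 m/s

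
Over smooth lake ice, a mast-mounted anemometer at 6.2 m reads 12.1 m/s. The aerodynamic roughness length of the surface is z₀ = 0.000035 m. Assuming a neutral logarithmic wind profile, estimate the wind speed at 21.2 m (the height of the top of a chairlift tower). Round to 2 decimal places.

13.33 m/s

Log law: V(z) ∝ ln(z/z₀), so V₂/V₁ = ln(z₂/z₀) / ln(z₁/z₀).
ln(21.2/0.000035) = 13.3142, ln(6.2/0.000035) = 12.0847
V₂ = 12.1 × 13.3142/12.0847 = 12.1 × 1.1017 = 13.3310 m/s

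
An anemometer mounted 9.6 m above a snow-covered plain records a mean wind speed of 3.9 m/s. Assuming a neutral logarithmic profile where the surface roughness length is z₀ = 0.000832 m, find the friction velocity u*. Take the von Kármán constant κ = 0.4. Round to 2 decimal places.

Log law: V(z) = (u*/κ) · ln(z/z₀) ⇒ u* = κ · V / ln(z/z₀)
u* = 0.4 × 3.9 / ln(9.6/0.000832) = 0.4 × 3.9 / 9.3534
   = 1.5600 / 9.3534 = 0.1668 m/s

u* ≈ 0.17 m/s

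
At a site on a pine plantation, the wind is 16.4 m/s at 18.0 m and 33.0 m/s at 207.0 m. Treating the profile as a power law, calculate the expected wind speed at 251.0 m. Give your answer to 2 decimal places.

First find α: α = ln(V₂/V₁)/ln(z₂/z₁) = ln(33.0/16.4)/ln(207.0/18.0) = 0.69923/2.44235 = 0.2863
Extrapolate from 207.0 m to 251.0 m: V₃ = 33.0 × (251.0/207.0)^0.2863 = 33.0 × 1.0567 = 34.8721 m/s

34.87 m/s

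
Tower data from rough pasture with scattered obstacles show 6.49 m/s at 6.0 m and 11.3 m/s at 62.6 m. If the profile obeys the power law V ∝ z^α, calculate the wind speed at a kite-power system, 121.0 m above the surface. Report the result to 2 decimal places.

First find α: α = ln(V₂/V₁)/ln(z₂/z₁) = ln(11.3/6.49)/ln(62.6/6.0) = 0.55454/2.34501 = 0.2365
Extrapolate from 62.6 m to 121.0 m: V₃ = 11.3 × (121.0/62.6)^0.2365 = 11.3 × 1.1686 = 13.2057 m/s

13.21 m/s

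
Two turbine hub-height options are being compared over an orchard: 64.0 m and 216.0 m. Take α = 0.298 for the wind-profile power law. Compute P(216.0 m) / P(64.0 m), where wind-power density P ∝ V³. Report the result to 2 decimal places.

2.97

Speed ratio: V_B/V_A = (z_B/z_A)^α = (216.0/64.0)^0.298 = (3.3750)^0.298 = 1.43690
Power-density ratio: P_B/P_A = (V_B/V_A)³ = (1.43690)³ = 2.96672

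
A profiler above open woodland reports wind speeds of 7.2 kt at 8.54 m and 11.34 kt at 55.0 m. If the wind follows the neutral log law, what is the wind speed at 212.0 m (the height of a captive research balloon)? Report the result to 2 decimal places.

Log law: V ∝ ln(z/z₀). From the pair, with r = V₁/V₂ = 0.63492,
ln z₀ = (ln z₁ − r·ln z₂)/(1 − r) = (2.1448 − 0.63492×4.0073)/0.36508 = -1.0945 → z₀ = 0.3347 m
V₃ = V₁ · ln(z₃/z₀)/ln(z₁/z₀) = 7.2 × 6.4511/3.2393 = 14.3390 kt

14.34 kt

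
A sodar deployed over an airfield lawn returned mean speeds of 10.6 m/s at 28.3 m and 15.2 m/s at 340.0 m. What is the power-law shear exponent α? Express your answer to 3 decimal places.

α ≈ 0.145

Power law: V₂/V₁ = (z₂/z₁)^α ⇒ α = ln(V₂/V₁) / ln(z₂/z₁)
α = ln(15.2/10.6) / ln(340.0/28.3) = ln(1.4340) / ln(12.0141)
  = 0.36044 / 2.48608 = 0.14498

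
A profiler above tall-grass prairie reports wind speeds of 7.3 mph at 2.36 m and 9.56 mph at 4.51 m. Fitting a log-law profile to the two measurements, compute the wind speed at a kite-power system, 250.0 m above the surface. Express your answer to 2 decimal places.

23.57 mph

Log law: V ∝ ln(z/z₀). From the pair, with r = V₁/V₂ = 0.76360,
ln z₀ = (ln z₁ − r·ln z₂)/(1 − r) = (0.8587 − 0.76360×1.5063)/0.23640 = -1.2333 → z₀ = 0.2913 m
V₃ = V₁ · ln(z₃/z₀)/ln(z₁/z₀) = 7.3 × 6.7547/2.0919 = 23.5714 mph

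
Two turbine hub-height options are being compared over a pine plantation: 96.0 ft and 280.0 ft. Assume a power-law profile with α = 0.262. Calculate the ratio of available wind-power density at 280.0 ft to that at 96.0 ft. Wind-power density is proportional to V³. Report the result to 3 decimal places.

2.320

Speed ratio: V_B/V_A = (z_B/z_A)^α = (280.0/96.0)^0.262 = (2.9167)^0.262 = 1.32373
Power-density ratio: P_B/P_A = (V_B/V_A)³ = (1.32373)³ = 2.31954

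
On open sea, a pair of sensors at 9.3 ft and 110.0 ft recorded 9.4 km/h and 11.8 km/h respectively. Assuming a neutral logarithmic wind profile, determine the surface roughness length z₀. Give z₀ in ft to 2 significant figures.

z₀ ≈ 0.00058 ft

Log law: V(z) ∝ ln(z/z₀). With r = V₁/V₂ = 9.4/11.8 = 0.79661,
r · ln(z₂/z₀) = ln(z₁/z₀) ⇒ ln z₀ = (ln z₁ − r·ln z₂)/(1 − r)
ln z₀ = (2.23001 − 0.79661×4.70048) / 0.20339 = -7.4460
z₀ = exp(-7.4460) = 0.0005838 ft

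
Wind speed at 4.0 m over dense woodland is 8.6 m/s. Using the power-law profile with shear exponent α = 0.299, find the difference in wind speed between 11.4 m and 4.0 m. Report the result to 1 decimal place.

Power law: V₂ = V₁ · (z₂/z₁)^α = 8.6 × (2.8500)^0.299 = 11.7624 m/s
ΔV = 11.7624 − 8.6 = 3.1624 m/s

3.2 m/s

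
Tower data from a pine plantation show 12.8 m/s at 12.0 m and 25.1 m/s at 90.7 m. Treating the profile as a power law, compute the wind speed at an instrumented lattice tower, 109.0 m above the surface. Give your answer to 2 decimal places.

First find α: α = ln(V₂/V₁)/ln(z₂/z₁) = ln(25.1/12.8)/ln(90.7/12.0) = 0.67342/2.02265 = 0.3329
Extrapolate from 90.7 m to 109.0 m: V₃ = 25.1 × (109.0/90.7)^0.3329 = 25.1 × 1.0631 = 26.6839 m/s

26.68 m/s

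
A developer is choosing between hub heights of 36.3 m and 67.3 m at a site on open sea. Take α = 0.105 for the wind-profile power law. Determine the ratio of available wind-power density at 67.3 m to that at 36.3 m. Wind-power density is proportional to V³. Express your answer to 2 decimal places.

1.21

Speed ratio: V_B/V_A = (z_B/z_A)^α = (67.3/36.3)^0.105 = (1.8540)^0.105 = 1.06697
Power-density ratio: P_B/P_A = (V_B/V_A)³ = (1.06697)³ = 1.21466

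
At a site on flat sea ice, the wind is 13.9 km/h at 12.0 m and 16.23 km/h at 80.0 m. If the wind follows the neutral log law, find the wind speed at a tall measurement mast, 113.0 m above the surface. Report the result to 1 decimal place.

16.7 km/h

Log law: V ∝ ln(z/z₀). From the pair, with r = V₁/V₂ = 0.85644,
ln z₀ = (ln z₁ − r·ln z₂)/(1 − r) = (2.4849 − 0.85644×4.3820)/0.14356 = -8.8327 → z₀ = 0.0001459 m
V₃ = V₁ · ln(z₃/z₀)/ln(z₁/z₀) = 13.9 × 13.5601/11.3176 = 16.6542 km/h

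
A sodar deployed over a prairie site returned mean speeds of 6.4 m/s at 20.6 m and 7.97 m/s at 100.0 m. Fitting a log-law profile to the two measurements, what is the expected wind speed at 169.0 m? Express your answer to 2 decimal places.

Log law: V ∝ ln(z/z₀). From the pair, with r = V₁/V₂ = 0.80301,
ln z₀ = (ln z₁ − r·ln z₂)/(1 − r) = (3.0253 − 0.80301×4.6052)/0.19699 = -3.4150 → z₀ = 0.03288 m
V₃ = V₁ · ln(z₃/z₀)/ln(z₁/z₀) = 6.4 × 8.5449/6.4403 = 8.4914 m/s

8.49 m/s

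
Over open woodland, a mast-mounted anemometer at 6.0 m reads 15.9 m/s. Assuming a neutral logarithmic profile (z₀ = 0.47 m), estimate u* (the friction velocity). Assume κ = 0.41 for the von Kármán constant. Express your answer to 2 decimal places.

Log law: V(z) = (u*/κ) · ln(z/z₀) ⇒ u* = κ · V / ln(z/z₀)
u* = 0.41 × 15.9 / ln(6.0/0.47) = 0.41 × 15.9 / 2.5468
   = 6.5190 / 2.5468 = 2.5597 m/s

u* ≈ 2.56 m/s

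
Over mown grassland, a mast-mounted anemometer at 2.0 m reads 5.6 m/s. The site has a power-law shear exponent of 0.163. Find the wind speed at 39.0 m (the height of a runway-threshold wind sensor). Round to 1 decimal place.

9.1 m/s

Power-law profile: V₂ = V₁ · (z₂/z₁)^α
V₂ = 5.6 × (39.0/2.0)^0.163 = 5.6 × (19.5000)^0.163
    = 5.6 × 1.6228 = 9.0879 m/s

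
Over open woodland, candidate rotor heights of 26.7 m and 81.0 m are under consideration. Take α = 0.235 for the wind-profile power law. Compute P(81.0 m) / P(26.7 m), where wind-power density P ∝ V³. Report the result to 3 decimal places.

Speed ratio: V_B/V_A = (z_B/z_A)^α = (81.0/26.7)^0.235 = (3.0337)^0.235 = 1.29797
Power-density ratio: P_B/P_A = (V_B/V_A)³ = (1.29797)³ = 2.18671

2.187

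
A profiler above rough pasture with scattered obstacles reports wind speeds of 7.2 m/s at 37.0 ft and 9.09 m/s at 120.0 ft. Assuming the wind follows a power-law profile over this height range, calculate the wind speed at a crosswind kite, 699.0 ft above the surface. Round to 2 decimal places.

First find α: α = ln(V₂/V₁)/ln(z₂/z₁) = ln(9.09/7.2)/ln(120.0/37.0) = 0.23309/1.17657 = 0.1981
Extrapolate from 120.0 ft to 699.0 ft: V₃ = 9.09 × (699.0/120.0)^0.1981 = 9.09 × 1.4178 = 12.8878 m/s

12.89 m/s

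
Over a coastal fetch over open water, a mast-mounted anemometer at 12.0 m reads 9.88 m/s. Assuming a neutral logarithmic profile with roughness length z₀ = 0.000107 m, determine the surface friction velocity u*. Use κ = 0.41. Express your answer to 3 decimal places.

u* ≈ 0.348 m/s

Log law: V(z) = (u*/κ) · ln(z/z₀) ⇒ u* = κ · V / ln(z/z₀)
u* = 0.41 × 9.88 / ln(12.0/0.000107) = 0.41 × 9.88 / 11.6276
   = 4.0508 / 11.6276 = 0.3484 m/s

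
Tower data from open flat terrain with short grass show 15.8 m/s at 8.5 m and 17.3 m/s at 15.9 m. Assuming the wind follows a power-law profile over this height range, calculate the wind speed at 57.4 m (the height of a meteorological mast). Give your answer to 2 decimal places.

20.83 m/s

First find α: α = ln(V₂/V₁)/ln(z₂/z₁) = ln(17.3/15.8)/ln(15.9/8.5) = 0.09070/0.62625 = 0.1448
Extrapolate from 15.9 m to 57.4 m: V₃ = 17.3 × (57.4/15.9)^0.1448 = 17.3 × 1.2043 = 20.8347 m/s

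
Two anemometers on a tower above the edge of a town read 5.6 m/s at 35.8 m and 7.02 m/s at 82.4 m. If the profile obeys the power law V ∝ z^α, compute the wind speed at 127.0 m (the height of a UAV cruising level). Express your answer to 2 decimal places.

7.89 m/s

First find α: α = ln(V₂/V₁)/ln(z₂/z₁) = ln(7.02/5.6)/ln(82.4/35.8) = 0.22600/0.83364 = 0.2711
Extrapolate from 82.4 m to 127.0 m: V₃ = 7.02 × (127.0/82.4)^0.2711 = 7.02 × 1.1244 = 7.8935 m/s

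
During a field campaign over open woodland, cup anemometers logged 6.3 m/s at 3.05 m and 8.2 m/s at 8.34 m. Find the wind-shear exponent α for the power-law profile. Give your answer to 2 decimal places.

Power law: V₂/V₁ = (z₂/z₁)^α ⇒ α = ln(V₂/V₁) / ln(z₂/z₁)
α = ln(8.2/6.3) / ln(8.34/3.05) = ln(1.3016) / ln(2.7344)
  = 0.26358 / 1.00592 = 0.26203

α ≈ 0.26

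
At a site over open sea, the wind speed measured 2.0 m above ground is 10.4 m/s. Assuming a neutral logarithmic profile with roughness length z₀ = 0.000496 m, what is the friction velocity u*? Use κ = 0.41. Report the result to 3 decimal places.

Log law: V(z) = (u*/κ) · ln(z/z₀) ⇒ u* = κ · V / ln(z/z₀)
u* = 0.41 × 10.4 / ln(2.0/0.000496) = 0.41 × 10.4 / 8.3021
   = 4.2640 / 8.3021 = 0.5136 m/s

u* ≈ 0.514 m/s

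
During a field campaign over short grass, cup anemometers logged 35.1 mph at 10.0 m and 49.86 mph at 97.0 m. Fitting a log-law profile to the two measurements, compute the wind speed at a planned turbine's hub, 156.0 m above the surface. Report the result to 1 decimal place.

52.9 mph

Log law: V ∝ ln(z/z₀). From the pair, with r = V₁/V₂ = 0.70397,
ln z₀ = (ln z₁ − r·ln z₂)/(1 − r) = (2.3026 − 0.70397×4.5747)/0.29603 = -3.1006 → z₀ = 0.04502 m
V₃ = V₁ · ln(z₃/z₀)/ln(z₁/z₀) = 35.1 × 8.1505/5.4032 = 52.9466 mph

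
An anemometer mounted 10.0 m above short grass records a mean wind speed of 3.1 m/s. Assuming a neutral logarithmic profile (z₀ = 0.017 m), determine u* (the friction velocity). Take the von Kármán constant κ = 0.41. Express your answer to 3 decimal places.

u* ≈ 0.199 m/s

Log law: V(z) = (u*/κ) · ln(z/z₀) ⇒ u* = κ · V / ln(z/z₀)
u* = 0.41 × 3.1 / ln(10.0/0.017) = 0.41 × 3.1 / 6.3771
   = 1.2710 / 6.3771 = 0.1993 m/s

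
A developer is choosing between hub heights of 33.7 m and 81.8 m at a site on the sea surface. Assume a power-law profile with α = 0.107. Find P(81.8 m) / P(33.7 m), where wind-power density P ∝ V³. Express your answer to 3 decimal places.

1.329

Speed ratio: V_B/V_A = (z_B/z_A)^α = (81.8/33.7)^0.107 = (2.4273)^0.107 = 1.09953
Power-density ratio: P_B/P_A = (V_B/V_A)³ = (1.09953)³ = 1.32930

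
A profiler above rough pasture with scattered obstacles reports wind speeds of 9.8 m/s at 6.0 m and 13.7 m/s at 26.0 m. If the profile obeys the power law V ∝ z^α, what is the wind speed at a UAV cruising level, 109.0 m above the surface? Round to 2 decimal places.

First find α: α = ln(V₂/V₁)/ln(z₂/z₁) = ln(13.7/9.8)/ln(26.0/6.0) = 0.33501/1.46634 = 0.2285
Extrapolate from 26.0 m to 109.0 m: V₃ = 13.7 × (109.0/26.0)^0.2285 = 13.7 × 1.3874 = 19.0078 m/s

19.01 m/s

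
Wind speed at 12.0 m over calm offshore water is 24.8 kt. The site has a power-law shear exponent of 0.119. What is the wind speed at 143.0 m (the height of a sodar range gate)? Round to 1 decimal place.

Power-law profile: V₂ = V₁ · (z₂/z₁)^α
V₂ = 24.8 × (143.0/12.0)^0.119 = 24.8 × (11.9167)^0.119
    = 24.8 × 1.3430 = 33.3054 kt

33.3 kt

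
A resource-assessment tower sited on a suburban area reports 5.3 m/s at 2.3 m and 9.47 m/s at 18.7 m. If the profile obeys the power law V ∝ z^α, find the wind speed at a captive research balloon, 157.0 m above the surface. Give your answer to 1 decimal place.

First find α: α = ln(V₂/V₁)/ln(z₂/z₁) = ln(9.47/5.3)/ln(18.7/2.3) = 0.58042/2.09561 = 0.2770
Extrapolate from 18.7 m to 157.0 m: V₃ = 9.47 × (157.0/18.7)^0.2770 = 9.47 × 1.8028 = 17.0721 m/s

17.1 m/s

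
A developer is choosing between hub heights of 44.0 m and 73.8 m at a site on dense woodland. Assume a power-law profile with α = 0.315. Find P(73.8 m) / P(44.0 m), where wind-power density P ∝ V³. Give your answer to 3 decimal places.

1.630

Speed ratio: V_B/V_A = (z_B/z_A)^α = (73.8/44.0)^0.315 = (1.6773)^0.315 = 1.17693
Power-density ratio: P_B/P_A = (V_B/V_A)³ = (1.17693)³ = 1.63024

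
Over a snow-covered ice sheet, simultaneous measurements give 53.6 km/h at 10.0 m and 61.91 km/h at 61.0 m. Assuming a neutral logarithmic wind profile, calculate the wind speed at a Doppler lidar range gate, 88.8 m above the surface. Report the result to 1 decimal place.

Log law: V ∝ ln(z/z₀). From the pair, with r = V₁/V₂ = 0.86577,
ln z₀ = (ln z₁ − r·ln z₂)/(1 − r) = (2.3026 − 0.86577×4.1109)/0.13423 = -9.3610 → z₀ = 0.00008602 m
V₃ = V₁ · ln(z₃/z₀)/ln(z₁/z₀) = 53.6 × 13.8474/11.6636 = 63.6357 km/h

63.6 km/h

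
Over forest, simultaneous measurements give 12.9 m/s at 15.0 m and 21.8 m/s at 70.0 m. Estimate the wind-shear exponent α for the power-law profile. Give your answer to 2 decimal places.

Power law: V₂/V₁ = (z₂/z₁)^α ⇒ α = ln(V₂/V₁) / ln(z₂/z₁)
α = ln(21.8/12.9) / ln(70.0/15.0) = ln(1.6899) / ln(4.6667)
  = 0.52468 / 1.54045 = 0.34060

α ≈ 0.34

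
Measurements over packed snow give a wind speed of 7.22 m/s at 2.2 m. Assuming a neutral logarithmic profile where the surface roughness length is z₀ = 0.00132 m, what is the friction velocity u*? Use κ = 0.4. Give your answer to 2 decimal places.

u* ≈ 0.39 m/s

Log law: V(z) = (u*/κ) · ln(z/z₀) ⇒ u* = κ · V / ln(z/z₀)
u* = 0.4 × 7.22 / ln(2.2/0.00132) = 0.4 × 7.22 / 7.4186
   = 2.8880 / 7.4186 = 0.3893 m/s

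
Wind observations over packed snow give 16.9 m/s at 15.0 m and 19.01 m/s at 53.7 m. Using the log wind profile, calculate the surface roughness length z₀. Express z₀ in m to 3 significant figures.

z₀ ≈ 0.000549 m

Log law: V(z) ∝ ln(z/z₀). With r = V₁/V₂ = 16.9/19.01 = 0.88901,
r · ln(z₂/z₀) = ln(z₁/z₀) ⇒ ln z₀ = (ln z₁ − r·ln z₂)/(1 − r)
ln z₀ = (2.70805 − 0.88901×3.98341) / 0.11099 = -7.5069
z₀ = exp(-7.5069) = 0.0005493 m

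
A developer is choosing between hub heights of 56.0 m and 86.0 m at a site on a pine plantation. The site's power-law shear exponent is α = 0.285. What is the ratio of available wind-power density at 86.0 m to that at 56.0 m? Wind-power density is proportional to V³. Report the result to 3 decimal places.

Speed ratio: V_B/V_A = (z_B/z_A)^α = (86.0/56.0)^0.285 = (1.5357)^0.285 = 1.13005
Power-density ratio: P_B/P_A = (V_B/V_A)³ = (1.13005)³ = 1.44310

1.443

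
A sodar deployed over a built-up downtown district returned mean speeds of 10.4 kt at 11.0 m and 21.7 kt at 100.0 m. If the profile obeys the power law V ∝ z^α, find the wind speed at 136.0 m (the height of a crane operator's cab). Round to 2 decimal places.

24.04 kt

First find α: α = ln(V₂/V₁)/ln(z₂/z₁) = ln(21.7/10.4)/ln(100.0/11.0) = 0.73551/2.20727 = 0.3332
Extrapolate from 100.0 m to 136.0 m: V₃ = 21.7 × (136.0/100.0)^0.3332 = 21.7 × 1.1079 = 24.0413 kt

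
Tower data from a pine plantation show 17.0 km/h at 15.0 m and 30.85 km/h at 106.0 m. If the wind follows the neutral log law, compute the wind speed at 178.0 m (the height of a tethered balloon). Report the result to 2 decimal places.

34.52 km/h

Log law: V ∝ ln(z/z₀). From the pair, with r = V₁/V₂ = 0.55105,
ln z₀ = (ln z₁ − r·ln z₂)/(1 − r) = (2.7081 − 0.55105×4.6634)/0.44895 = 0.3079 → z₀ = 1.361 m
V₃ = V₁ · ln(z₃/z₀)/ln(z₁/z₀) = 17.0 × 4.8738/2.4001 = 34.5214 km/h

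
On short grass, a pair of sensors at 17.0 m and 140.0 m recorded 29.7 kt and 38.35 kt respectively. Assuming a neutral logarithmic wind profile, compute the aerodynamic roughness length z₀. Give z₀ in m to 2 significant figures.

z₀ ≈ 0.012 m

Log law: V(z) ∝ ln(z/z₀). With r = V₁/V₂ = 29.7/38.35 = 0.77445,
r · ln(z₂/z₀) = ln(z₁/z₀) ⇒ ln z₀ = (ln z₁ − r·ln z₂)/(1 − r)
ln z₀ = (2.83321 − 0.77445×4.94164) / 0.22555 = -4.4061
z₀ = exp(-4.4061) = 0.01220 m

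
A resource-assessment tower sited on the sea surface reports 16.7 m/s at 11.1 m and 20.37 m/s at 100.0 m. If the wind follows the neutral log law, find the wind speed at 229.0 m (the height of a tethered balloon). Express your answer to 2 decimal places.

Log law: V ∝ ln(z/z₀). From the pair, with r = V₁/V₂ = 0.81983,
ln z₀ = (ln z₁ − r·ln z₂)/(1 − r) = (2.4069 − 0.81983×4.6052)/0.18017 = -7.5959 → z₀ = 0.0005025 m
V₃ = V₁ · ln(z₃/z₀)/ln(z₁/z₀) = 16.7 × 13.0296/10.0028 = 21.7533 m/s

21.75 m/s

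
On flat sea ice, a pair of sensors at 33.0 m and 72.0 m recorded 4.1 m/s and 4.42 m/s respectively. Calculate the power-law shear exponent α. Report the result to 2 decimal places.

Power law: V₂/V₁ = (z₂/z₁)^α ⇒ α = ln(V₂/V₁) / ln(z₂/z₁)
α = ln(4.42/4.1) / ln(72.0/33.0) = ln(1.0780) / ln(2.1818)
  = 0.07515 / 0.78016 = 0.09633

α ≈ 0.10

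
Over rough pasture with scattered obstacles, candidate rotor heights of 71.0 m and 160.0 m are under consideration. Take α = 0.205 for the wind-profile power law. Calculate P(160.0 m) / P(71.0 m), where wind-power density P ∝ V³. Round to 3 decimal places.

Speed ratio: V_B/V_A = (z_B/z_A)^α = (160.0/71.0)^0.205 = (2.2535)^0.205 = 1.18124
Power-density ratio: P_B/P_A = (V_B/V_A)³ = (1.18124)³ = 1.64820

1.648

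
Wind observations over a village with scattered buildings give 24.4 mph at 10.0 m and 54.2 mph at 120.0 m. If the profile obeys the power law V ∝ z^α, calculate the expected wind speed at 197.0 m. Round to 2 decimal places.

First find α: α = ln(V₂/V₁)/ln(z₂/z₁) = ln(54.2/24.4)/ln(120.0/10.0) = 0.79810/2.48491 = 0.3212
Extrapolate from 120.0 m to 197.0 m: V₃ = 54.2 × (197.0/120.0)^0.3212 = 54.2 × 1.1726 = 63.5542 mph

63.55 mph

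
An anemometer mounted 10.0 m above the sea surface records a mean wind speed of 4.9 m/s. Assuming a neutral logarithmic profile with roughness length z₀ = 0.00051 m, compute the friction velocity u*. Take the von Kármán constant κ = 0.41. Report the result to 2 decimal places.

Log law: V(z) = (u*/κ) · ln(z/z₀) ⇒ u* = κ · V / ln(z/z₀)
u* = 0.41 × 4.9 / ln(10.0/0.00051) = 0.41 × 4.9 / 9.8837
   = 2.0090 / 9.8837 = 0.2033 m/s

u* ≈ 0.20 m/s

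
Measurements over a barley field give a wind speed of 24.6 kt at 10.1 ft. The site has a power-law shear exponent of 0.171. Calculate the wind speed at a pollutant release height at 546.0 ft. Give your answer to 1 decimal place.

Power-law profile: V₂ = V₁ · (z₂/z₁)^α
V₂ = 24.6 × (546.0/10.1)^0.171 = 24.6 × (54.0594)^0.171
    = 24.6 × 1.9784 = 48.6694 kt

48.7 kt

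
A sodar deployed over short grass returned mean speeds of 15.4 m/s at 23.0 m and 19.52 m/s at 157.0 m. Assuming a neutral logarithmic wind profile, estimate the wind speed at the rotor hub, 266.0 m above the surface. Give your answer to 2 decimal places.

Log law: V ∝ ln(z/z₀). From the pair, with r = V₁/V₂ = 0.78893,
ln z₀ = (ln z₁ − r·ln z₂)/(1 − r) = (3.1355 − 0.78893×5.0562)/0.21107 = -4.0440 → z₀ = 0.01753 m
V₃ = V₁ · ln(z₃/z₀)/ln(z₁/z₀) = 15.4 × 9.6275/7.1795 = 20.6509 m/s

20.65 m/s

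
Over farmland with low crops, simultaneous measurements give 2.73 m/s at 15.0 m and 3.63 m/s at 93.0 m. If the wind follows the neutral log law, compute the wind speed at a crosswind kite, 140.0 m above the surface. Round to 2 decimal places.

Log law: V ∝ ln(z/z₀). From the pair, with r = V₁/V₂ = 0.75207,
ln z₀ = (ln z₁ − r·ln z₂)/(1 − r) = (2.7081 − 0.75207×4.5326)/0.24793 = -2.8264 → z₀ = 0.05922 m
V₃ = V₁ · ln(z₃/z₀)/ln(z₁/z₀) = 2.73 × 7.7681/5.5345 = 3.8318 m/s

3.83 m/s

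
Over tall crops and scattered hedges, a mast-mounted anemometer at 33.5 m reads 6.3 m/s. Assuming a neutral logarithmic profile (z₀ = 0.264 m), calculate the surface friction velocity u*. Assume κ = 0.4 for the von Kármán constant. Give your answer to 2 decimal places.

Log law: V(z) = (u*/κ) · ln(z/z₀) ⇒ u* = κ · V / ln(z/z₀)
u* = 0.4 × 6.3 / ln(33.5/0.264) = 0.4 × 6.3 / 4.8434
   = 2.5200 / 4.8434 = 0.5203 m/s

u* ≈ 0.52 m/s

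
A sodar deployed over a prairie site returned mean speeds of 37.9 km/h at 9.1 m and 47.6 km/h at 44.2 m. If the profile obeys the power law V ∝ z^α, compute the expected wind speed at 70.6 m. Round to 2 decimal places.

First find α: α = ln(V₂/V₁)/ln(z₂/z₁) = ln(47.6/37.9)/ln(44.2/9.1) = 0.22788/1.58045 = 0.1442
Extrapolate from 44.2 m to 70.6 m: V₃ = 47.6 × (70.6/44.2)^0.1442 = 47.6 × 1.0699 = 50.9251 km/h

50.93 km/h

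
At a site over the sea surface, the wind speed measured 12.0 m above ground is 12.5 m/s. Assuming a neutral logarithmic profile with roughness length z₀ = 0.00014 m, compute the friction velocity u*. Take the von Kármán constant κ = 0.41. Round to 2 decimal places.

Log law: V(z) = (u*/κ) · ln(z/z₀) ⇒ u* = κ · V / ln(z/z₀)
u* = 0.41 × 12.5 / ln(12.0/0.00014) = 0.41 × 12.5 / 11.3588
   = 5.1250 / 11.3588 = 0.4512 m/s

u* ≈ 0.45 m/s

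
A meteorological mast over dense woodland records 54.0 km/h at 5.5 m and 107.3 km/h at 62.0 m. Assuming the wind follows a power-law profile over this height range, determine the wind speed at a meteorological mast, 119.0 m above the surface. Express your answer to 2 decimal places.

First find α: α = ln(V₂/V₁)/ln(z₂/z₁) = ln(107.3/54.0)/ln(62.0/5.5) = 0.68664/2.42239 = 0.2835
Extrapolate from 62.0 m to 119.0 m: V₃ = 107.3 × (119.0/62.0)^0.2835 = 107.3 × 1.2030 = 129.0810 km/h

129.08 km/h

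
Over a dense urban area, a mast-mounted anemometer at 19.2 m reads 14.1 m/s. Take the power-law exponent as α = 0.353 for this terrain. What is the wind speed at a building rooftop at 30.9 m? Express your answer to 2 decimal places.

Power-law profile: V₂ = V₁ · (z₂/z₁)^α
V₂ = 14.1 × (30.9/19.2)^0.353 = 14.1 × (1.6094)^0.353
    = 14.1 × 1.1829 = 16.6790 m/s

16.68 m/s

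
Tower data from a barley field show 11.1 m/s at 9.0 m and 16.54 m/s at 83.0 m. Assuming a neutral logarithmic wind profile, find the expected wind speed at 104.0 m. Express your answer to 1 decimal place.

17.1 m/s

Log law: V ∝ ln(z/z₀). From the pair, with r = V₁/V₂ = 0.67110,
ln z₀ = (ln z₁ − r·ln z₂)/(1 − r) = (2.1972 − 0.67110×4.4188)/0.32890 = -2.3359 → z₀ = 0.09673 m
V₃ = V₁ · ln(z₃/z₀)/ln(z₁/z₀) = 11.1 × 6.9802/4.5331 = 17.0923 m/s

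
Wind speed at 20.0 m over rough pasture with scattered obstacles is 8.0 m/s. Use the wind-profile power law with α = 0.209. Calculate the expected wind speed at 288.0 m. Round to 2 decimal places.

Power-law profile: V₂ = V₁ · (z₂/z₁)^α
V₂ = 8.0 × (288.0/20.0)^0.209 = 8.0 × (14.4000)^0.209
    = 8.0 × 1.7462 = 13.9697 m/s

13.97 m/s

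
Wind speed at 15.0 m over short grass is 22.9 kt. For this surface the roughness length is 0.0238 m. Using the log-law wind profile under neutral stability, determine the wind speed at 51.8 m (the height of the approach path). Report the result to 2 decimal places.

27.30 kt

Log law: V(z) ∝ ln(z/z₀), so V₂/V₁ = ln(z₂/z₀) / ln(z₁/z₀).
ln(51.8/0.0238) = 7.6855, ln(15.0/0.0238) = 6.4461
V₂ = 22.9 × 7.6855/6.4461 = 22.9 × 1.1923 = 27.3028 kt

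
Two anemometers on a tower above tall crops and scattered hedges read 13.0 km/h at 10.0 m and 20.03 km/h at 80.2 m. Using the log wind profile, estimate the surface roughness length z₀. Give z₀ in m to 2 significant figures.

Log law: V(z) ∝ ln(z/z₀). With r = V₁/V₂ = 13.0/20.03 = 0.64903,
r · ln(z₂/z₀) = ln(z₁/z₀) ⇒ ln z₀ = (ln z₁ − r·ln z₂)/(1 − r)
ln z₀ = (2.30259 − 0.64903×4.38452) / 0.35097 = -1.5474
z₀ = exp(-1.5474) = 0.2128 m

z₀ ≈ 0.21 m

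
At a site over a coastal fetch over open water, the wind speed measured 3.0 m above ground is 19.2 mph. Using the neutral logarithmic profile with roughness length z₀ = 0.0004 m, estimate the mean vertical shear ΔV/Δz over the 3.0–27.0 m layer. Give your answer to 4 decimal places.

0.1970 mph/m

Log law: V₂ = V₁ · ln(z₂/z₀)/ln(z₁/z₀) = 19.2 × 11.1199/8.9227 = 23.9280 mph
ΔV/Δz = (23.9280 − 19.2)/(27.0 − 3.0) = 4.7280/24.0000 = 0.19700 mph/m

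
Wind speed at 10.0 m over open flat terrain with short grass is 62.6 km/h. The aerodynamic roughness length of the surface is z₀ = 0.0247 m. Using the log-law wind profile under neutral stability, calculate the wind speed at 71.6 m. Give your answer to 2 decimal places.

Log law: V(z) ∝ ln(z/z₀), so V₂/V₁ = ln(z₂/z₀) / ln(z₁/z₀).
ln(71.6/0.0247) = 7.9720, ln(10.0/0.0247) = 6.0035
V₂ = 62.6 × 7.9720/6.0035 = 62.6 × 1.3279 = 83.1260 km/h

83.13 km/h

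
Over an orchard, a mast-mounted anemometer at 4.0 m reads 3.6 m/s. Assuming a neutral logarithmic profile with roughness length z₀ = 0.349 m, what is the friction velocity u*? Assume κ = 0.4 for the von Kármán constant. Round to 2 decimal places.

u* ≈ 0.59 m/s

Log law: V(z) = (u*/κ) · ln(z/z₀) ⇒ u* = κ · V / ln(z/z₀)
u* = 0.4 × 3.6 / ln(4.0/0.349) = 0.4 × 3.6 / 2.4390
   = 1.4400 / 2.4390 = 0.5904 m/s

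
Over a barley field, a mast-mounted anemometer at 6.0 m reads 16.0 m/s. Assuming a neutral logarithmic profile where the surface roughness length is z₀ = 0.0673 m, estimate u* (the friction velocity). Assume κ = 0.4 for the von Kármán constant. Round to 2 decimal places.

u* ≈ 1.43 m/s

Log law: V(z) = (u*/κ) · ln(z/z₀) ⇒ u* = κ · V / ln(z/z₀)
u* = 0.4 × 16.0 / ln(6.0/0.0673) = 0.4 × 16.0 / 4.4904
   = 6.4000 / 4.4904 = 1.4253 m/s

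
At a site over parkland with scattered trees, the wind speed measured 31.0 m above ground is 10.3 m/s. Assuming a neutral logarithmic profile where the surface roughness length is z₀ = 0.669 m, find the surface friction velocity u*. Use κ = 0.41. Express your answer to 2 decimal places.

Log law: V(z) = (u*/κ) · ln(z/z₀) ⇒ u* = κ · V / ln(z/z₀)
u* = 0.41 × 10.3 / ln(31.0/0.669) = 0.41 × 10.3 / 3.8360
   = 4.2230 / 3.8360 = 1.1009 m/s

u* ≈ 1.10 m/s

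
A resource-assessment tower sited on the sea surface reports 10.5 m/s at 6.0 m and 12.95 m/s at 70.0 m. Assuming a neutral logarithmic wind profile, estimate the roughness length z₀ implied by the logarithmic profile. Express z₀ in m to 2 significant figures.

Log law: V(z) ∝ ln(z/z₀). With r = V₁/V₂ = 10.5/12.95 = 0.81081,
r · ln(z₂/z₀) = ln(z₁/z₀) ⇒ ln z₀ = (ln z₁ − r·ln z₂)/(1 − r)
ln z₀ = (1.79176 − 0.81081×4.24850) / 0.18919 = -8.7371
z₀ = exp(-8.7371) = 0.0001605 m

z₀ ≈ 0.00016 m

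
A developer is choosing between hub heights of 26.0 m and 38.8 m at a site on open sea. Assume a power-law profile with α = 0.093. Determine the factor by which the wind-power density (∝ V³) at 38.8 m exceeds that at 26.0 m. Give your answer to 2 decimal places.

1.12

Speed ratio: V_B/V_A = (z_B/z_A)^α = (38.8/26.0)^0.093 = (1.4923)^0.093 = 1.03793
Power-density ratio: P_B/P_A = (V_B/V_A)³ = (1.03793)³ = 1.11817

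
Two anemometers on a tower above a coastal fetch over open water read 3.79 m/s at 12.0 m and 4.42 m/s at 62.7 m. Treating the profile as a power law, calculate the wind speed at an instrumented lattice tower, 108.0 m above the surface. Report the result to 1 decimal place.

4.6 m/s

First find α: α = ln(V₂/V₁)/ln(z₂/z₁) = ln(4.42/3.79)/ln(62.7/12.0) = 0.15377/1.65345 = 0.0930
Extrapolate from 62.7 m to 108.0 m: V₃ = 4.42 × (108.0/62.7)^0.0930 = 4.42 × 1.0519 = 4.6493 m/s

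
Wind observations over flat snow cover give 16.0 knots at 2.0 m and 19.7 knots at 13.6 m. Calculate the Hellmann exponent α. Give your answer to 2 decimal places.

Power law: V₂/V₁ = (z₂/z₁)^α ⇒ α = ln(V₂/V₁) / ln(z₂/z₁)
α = ln(19.7/16.0) / ln(13.6/2.0) = ln(1.2312) / ln(6.8000)
  = 0.20803 / 1.91692 = 0.10852

α ≈ 0.11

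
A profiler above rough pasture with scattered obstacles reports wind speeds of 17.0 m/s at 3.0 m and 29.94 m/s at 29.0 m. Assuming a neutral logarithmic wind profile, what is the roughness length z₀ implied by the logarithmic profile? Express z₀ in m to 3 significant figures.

z₀ ≈ 0.152 m

Log law: V(z) ∝ ln(z/z₀). With r = V₁/V₂ = 17.0/29.94 = 0.56780,
r · ln(z₂/z₀) = ln(z₁/z₀) ⇒ ln z₀ = (ln z₁ − r·ln z₂)/(1 − r)
ln z₀ = (1.09861 − 0.56780×3.36730) / 0.43220 = -1.8819
z₀ = exp(-1.8819) = 0.1523 m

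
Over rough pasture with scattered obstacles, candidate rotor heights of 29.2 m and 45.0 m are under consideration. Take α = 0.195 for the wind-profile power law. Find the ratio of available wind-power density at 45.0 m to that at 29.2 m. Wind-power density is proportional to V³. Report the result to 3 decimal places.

1.288

Speed ratio: V_B/V_A = (z_B/z_A)^α = (45.0/29.2)^0.195 = (1.5411)^0.195 = 1.08799
Power-density ratio: P_B/P_A = (V_B/V_A)³ = (1.08799)³ = 1.28789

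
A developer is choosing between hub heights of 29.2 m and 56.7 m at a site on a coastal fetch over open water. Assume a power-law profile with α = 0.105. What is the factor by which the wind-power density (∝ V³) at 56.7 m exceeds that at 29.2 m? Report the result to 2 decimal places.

1.23

Speed ratio: V_B/V_A = (z_B/z_A)^α = (56.7/29.2)^0.105 = (1.9418)^0.105 = 1.07216
Power-density ratio: P_B/P_A = (V_B/V_A)³ = (1.07216)³ = 1.23249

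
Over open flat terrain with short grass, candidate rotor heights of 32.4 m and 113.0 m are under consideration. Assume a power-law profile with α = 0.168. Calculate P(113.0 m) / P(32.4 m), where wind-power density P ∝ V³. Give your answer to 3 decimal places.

Speed ratio: V_B/V_A = (z_B/z_A)^α = (113.0/32.4)^0.168 = (3.4877)^0.168 = 1.23352
Power-density ratio: P_B/P_A = (V_B/V_A)³ = (1.23352)³ = 1.87688

1.877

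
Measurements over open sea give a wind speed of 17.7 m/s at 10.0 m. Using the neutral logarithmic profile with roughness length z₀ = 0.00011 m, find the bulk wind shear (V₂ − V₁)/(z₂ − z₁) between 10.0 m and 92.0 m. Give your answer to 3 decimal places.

0.042 m/s/m

Log law: V₂ = V₁ · ln(z₂/z₀)/ln(z₁/z₀) = 17.7 × 13.6368/11.4176 = 21.1403 m/s
ΔV/Δz = (21.1403 − 17.7)/(92.0 − 10.0) = 3.4403/82.0000 = 0.04195 m/s/m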